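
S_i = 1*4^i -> [1, 4, 16, 64, 256]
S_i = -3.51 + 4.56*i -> [-3.51, 1.05, 5.61, 10.17, 14.73]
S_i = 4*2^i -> [4, 8, 16, 32, 64]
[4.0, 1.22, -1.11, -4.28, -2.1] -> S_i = Random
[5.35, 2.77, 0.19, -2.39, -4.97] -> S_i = 5.35 + -2.58*i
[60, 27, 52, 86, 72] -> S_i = Random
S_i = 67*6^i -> [67, 402, 2412, 14472, 86832]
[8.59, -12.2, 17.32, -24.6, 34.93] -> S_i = 8.59*(-1.42)^i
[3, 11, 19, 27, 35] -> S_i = 3 + 8*i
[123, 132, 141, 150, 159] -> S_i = 123 + 9*i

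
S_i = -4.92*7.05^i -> [-4.92, -34.69, -244.54, -1723.98, -12154.07]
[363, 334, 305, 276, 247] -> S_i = 363 + -29*i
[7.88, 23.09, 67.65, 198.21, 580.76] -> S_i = 7.88*2.93^i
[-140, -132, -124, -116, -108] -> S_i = -140 + 8*i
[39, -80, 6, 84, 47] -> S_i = Random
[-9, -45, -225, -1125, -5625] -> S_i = -9*5^i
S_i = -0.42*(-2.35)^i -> [-0.42, 0.99, -2.32, 5.45, -12.81]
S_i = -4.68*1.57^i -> [-4.68, -7.35, -11.54, -18.11, -28.43]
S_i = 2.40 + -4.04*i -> [2.4, -1.64, -5.68, -9.72, -13.76]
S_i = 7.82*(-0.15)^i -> [7.82, -1.17, 0.18, -0.03, 0.0]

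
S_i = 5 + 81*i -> [5, 86, 167, 248, 329]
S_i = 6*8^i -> [6, 48, 384, 3072, 24576]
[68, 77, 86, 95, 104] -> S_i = 68 + 9*i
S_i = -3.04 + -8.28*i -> [-3.04, -11.32, -19.6, -27.88, -36.16]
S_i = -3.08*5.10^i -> [-3.08, -15.71, -80.11, -408.57, -2083.68]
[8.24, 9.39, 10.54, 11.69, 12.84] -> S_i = 8.24 + 1.15*i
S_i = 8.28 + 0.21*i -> [8.28, 8.49, 8.7, 8.91, 9.12]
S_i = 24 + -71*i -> [24, -47, -118, -189, -260]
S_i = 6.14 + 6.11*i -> [6.14, 12.25, 18.36, 24.47, 30.58]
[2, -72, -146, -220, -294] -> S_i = 2 + -74*i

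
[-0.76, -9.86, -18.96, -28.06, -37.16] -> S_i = -0.76 + -9.10*i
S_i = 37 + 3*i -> [37, 40, 43, 46, 49]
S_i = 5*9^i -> [5, 45, 405, 3645, 32805]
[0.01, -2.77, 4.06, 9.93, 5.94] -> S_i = Random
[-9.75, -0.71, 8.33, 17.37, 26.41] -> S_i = -9.75 + 9.04*i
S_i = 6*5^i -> [6, 30, 150, 750, 3750]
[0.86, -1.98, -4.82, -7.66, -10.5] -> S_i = 0.86 + -2.84*i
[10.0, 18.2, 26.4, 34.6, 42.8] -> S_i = 10.00 + 8.20*i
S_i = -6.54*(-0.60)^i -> [-6.54, 3.92, -2.35, 1.41, -0.85]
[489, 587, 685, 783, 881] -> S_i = 489 + 98*i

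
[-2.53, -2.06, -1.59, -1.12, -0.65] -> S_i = -2.53 + 0.47*i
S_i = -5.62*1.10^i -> [-5.62, -6.18, -6.8, -7.48, -8.23]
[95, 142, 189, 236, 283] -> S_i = 95 + 47*i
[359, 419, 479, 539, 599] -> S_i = 359 + 60*i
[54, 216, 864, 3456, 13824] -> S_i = 54*4^i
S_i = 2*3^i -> [2, 6, 18, 54, 162]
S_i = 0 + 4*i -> [0, 4, 8, 12, 16]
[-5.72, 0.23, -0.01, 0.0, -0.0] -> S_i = -5.72*(-0.04)^i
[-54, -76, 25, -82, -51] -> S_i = Random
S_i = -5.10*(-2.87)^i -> [-5.1, 14.64, -42.01, 120.56, -346.02]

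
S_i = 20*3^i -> [20, 60, 180, 540, 1620]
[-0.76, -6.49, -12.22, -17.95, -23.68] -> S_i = -0.76 + -5.73*i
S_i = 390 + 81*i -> [390, 471, 552, 633, 714]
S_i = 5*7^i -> [5, 35, 245, 1715, 12005]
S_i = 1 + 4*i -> [1, 5, 9, 13, 17]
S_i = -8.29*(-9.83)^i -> [-8.29, 81.49, -801.05, 7874.36, -77404.93]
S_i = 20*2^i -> [20, 40, 80, 160, 320]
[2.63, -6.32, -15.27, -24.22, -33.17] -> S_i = 2.63 + -8.95*i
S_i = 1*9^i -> [1, 9, 81, 729, 6561]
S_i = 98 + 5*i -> [98, 103, 108, 113, 118]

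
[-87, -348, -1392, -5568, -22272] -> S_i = -87*4^i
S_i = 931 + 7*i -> [931, 938, 945, 952, 959]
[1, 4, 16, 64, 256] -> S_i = 1*4^i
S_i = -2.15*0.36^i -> [-2.15, -0.77, -0.28, -0.1, -0.04]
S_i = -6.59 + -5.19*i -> [-6.59, -11.78, -16.97, -22.16, -27.35]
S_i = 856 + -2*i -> [856, 854, 852, 850, 848]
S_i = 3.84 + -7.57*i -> [3.84, -3.73, -11.3, -18.87, -26.44]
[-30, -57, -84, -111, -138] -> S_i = -30 + -27*i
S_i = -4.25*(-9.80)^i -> [-4.25, 41.65, -408.17, 4000.07, -39200.65]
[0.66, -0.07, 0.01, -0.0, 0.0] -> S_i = 0.66*(-0.10)^i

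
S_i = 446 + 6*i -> [446, 452, 458, 464, 470]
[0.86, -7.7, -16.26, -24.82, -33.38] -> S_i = 0.86 + -8.56*i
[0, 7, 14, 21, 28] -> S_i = 0 + 7*i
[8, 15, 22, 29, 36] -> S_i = 8 + 7*i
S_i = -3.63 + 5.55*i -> [-3.63, 1.92, 7.47, 13.02, 18.57]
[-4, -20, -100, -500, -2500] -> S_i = -4*5^i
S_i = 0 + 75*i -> [0, 75, 150, 225, 300]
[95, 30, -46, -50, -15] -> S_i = Random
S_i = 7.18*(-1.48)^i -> [7.18, -10.63, 15.73, -23.28, 34.45]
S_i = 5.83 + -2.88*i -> [5.83, 2.95, 0.07, -2.81, -5.69]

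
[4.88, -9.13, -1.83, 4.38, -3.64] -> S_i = Random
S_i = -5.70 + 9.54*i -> [-5.7, 3.84, 13.38, 22.92, 32.46]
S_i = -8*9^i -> [-8, -72, -648, -5832, -52488]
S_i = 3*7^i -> [3, 21, 147, 1029, 7203]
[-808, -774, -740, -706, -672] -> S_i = -808 + 34*i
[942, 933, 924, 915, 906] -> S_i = 942 + -9*i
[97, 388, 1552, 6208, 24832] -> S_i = 97*4^i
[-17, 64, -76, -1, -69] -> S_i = Random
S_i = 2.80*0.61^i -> [2.8, 1.71, 1.04, 0.64, 0.39]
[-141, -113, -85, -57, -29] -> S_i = -141 + 28*i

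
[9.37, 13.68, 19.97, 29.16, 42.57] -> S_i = 9.37*1.46^i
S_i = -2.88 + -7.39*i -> [-2.88, -10.27, -17.66, -25.05, -32.44]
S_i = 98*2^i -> [98, 196, 392, 784, 1568]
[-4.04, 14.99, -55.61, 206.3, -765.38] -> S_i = -4.04*(-3.71)^i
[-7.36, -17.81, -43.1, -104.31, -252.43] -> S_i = -7.36*2.42^i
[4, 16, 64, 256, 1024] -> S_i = 4*4^i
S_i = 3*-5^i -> [3, -15, 75, -375, 1875]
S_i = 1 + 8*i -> [1, 9, 17, 25, 33]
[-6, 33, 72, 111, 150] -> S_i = -6 + 39*i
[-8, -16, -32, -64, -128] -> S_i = -8*2^i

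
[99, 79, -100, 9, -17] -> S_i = Random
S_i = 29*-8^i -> [29, -232, 1856, -14848, 118784]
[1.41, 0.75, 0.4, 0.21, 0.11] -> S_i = 1.41*0.53^i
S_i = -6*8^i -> [-6, -48, -384, -3072, -24576]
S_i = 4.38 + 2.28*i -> [4.38, 6.66, 8.94, 11.22, 13.5]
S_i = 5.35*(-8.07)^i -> [5.35, -43.17, 348.42, -2811.73, 22690.7]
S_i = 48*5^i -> [48, 240, 1200, 6000, 30000]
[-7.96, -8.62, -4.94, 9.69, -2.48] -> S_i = Random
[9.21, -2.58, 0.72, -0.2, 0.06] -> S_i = 9.21*(-0.28)^i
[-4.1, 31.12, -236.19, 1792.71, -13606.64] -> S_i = -4.10*(-7.59)^i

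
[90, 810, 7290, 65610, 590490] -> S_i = 90*9^i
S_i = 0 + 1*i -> [0, 1, 2, 3, 4]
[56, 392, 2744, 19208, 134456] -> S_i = 56*7^i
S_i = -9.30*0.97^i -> [-9.3, -9.02, -8.75, -8.49, -8.23]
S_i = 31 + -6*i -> [31, 25, 19, 13, 7]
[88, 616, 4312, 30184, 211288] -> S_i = 88*7^i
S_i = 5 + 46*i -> [5, 51, 97, 143, 189]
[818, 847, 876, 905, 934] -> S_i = 818 + 29*i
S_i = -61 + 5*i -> [-61, -56, -51, -46, -41]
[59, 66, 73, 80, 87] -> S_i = 59 + 7*i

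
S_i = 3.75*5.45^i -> [3.75, 20.44, 111.38, 607.04, 3308.39]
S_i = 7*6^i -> [7, 42, 252, 1512, 9072]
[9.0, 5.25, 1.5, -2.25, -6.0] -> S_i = 9.00 + -3.75*i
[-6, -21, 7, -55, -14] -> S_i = Random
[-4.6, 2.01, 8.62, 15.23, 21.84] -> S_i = -4.60 + 6.61*i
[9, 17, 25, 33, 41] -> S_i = 9 + 8*i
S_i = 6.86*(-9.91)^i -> [6.86, -67.98, 673.71, -6676.44, 66163.54]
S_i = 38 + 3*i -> [38, 41, 44, 47, 50]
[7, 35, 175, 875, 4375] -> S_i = 7*5^i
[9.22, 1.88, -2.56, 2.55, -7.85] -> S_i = Random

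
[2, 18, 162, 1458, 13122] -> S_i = 2*9^i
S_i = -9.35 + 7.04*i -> [-9.35, -2.31, 4.73, 11.77, 18.81]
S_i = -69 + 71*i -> [-69, 2, 73, 144, 215]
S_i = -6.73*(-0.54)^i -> [-6.73, 3.63, -1.96, 1.06, -0.57]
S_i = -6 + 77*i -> [-6, 71, 148, 225, 302]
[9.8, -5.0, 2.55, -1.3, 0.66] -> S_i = 9.80*(-0.51)^i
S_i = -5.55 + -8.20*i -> [-5.55, -13.75, -21.95, -30.15, -38.35]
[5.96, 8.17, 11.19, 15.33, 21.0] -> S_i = 5.96*1.37^i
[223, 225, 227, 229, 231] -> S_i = 223 + 2*i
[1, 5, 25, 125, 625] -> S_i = 1*5^i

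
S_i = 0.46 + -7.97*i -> [0.46, -7.51, -15.48, -23.45, -31.42]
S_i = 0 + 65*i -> [0, 65, 130, 195, 260]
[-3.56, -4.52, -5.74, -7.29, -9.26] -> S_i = -3.56*1.27^i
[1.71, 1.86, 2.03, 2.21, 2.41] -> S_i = 1.71*1.09^i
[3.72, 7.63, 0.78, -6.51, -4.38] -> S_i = Random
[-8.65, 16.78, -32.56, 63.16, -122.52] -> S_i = -8.65*(-1.94)^i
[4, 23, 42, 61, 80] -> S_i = 4 + 19*i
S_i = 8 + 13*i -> [8, 21, 34, 47, 60]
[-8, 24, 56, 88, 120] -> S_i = -8 + 32*i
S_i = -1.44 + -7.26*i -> [-1.44, -8.7, -15.96, -23.22, -30.48]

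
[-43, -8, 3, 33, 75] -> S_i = Random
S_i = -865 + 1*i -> [-865, -864, -863, -862, -861]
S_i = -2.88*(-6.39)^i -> [-2.88, 18.4, -117.6, 751.44, -4801.71]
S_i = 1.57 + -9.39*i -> [1.57, -7.82, -17.21, -26.6, -35.99]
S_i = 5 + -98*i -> [5, -93, -191, -289, -387]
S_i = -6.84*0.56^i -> [-6.84, -3.83, -2.15, -1.2, -0.67]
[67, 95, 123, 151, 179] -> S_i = 67 + 28*i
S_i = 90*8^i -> [90, 720, 5760, 46080, 368640]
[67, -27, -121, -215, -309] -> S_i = 67 + -94*i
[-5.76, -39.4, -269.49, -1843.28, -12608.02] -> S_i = -5.76*6.84^i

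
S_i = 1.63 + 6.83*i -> [1.63, 8.46, 15.29, 22.12, 28.95]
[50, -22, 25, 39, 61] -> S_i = Random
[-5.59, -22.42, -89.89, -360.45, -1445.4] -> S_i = -5.59*4.01^i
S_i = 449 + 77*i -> [449, 526, 603, 680, 757]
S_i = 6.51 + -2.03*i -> [6.51, 4.48, 2.45, 0.42, -1.61]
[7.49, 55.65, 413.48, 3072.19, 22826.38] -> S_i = 7.49*7.43^i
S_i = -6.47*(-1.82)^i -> [-6.47, 11.78, -21.43, 39.0, -70.99]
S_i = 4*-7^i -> [4, -28, 196, -1372, 9604]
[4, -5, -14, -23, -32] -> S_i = 4 + -9*i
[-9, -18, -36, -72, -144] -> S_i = -9*2^i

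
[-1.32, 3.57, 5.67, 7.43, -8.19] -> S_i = Random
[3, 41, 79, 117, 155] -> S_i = 3 + 38*i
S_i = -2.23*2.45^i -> [-2.23, -5.46, -13.39, -32.79, -80.35]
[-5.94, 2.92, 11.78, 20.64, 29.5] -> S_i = -5.94 + 8.86*i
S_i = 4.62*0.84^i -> [4.62, 3.88, 3.26, 2.74, 2.3]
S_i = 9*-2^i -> [9, -18, 36, -72, 144]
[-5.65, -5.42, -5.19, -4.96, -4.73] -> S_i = -5.65 + 0.23*i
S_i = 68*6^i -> [68, 408, 2448, 14688, 88128]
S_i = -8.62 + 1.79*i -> [-8.62, -6.83, -5.04, -3.25, -1.46]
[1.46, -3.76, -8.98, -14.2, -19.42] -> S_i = 1.46 + -5.22*i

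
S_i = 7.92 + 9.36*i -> [7.92, 17.28, 26.64, 36.0, 45.36]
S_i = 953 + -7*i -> [953, 946, 939, 932, 925]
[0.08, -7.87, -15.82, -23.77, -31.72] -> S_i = 0.08 + -7.95*i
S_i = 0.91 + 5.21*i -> [0.91, 6.12, 11.33, 16.54, 21.75]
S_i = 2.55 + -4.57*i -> [2.55, -2.02, -6.59, -11.16, -15.73]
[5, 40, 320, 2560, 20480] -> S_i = 5*8^i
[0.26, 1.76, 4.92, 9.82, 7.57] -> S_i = Random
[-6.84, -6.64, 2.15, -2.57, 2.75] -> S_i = Random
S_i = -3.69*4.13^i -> [-3.69, -15.24, -62.94, -259.94, -1073.56]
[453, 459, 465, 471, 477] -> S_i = 453 + 6*i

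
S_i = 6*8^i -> [6, 48, 384, 3072, 24576]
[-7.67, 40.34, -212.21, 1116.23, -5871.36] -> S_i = -7.67*(-5.26)^i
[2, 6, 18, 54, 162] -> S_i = 2*3^i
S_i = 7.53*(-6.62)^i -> [7.53, -49.85, 330.0, -2184.58, 14461.95]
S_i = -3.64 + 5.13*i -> [-3.64, 1.49, 6.62, 11.75, 16.88]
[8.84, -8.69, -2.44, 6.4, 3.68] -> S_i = Random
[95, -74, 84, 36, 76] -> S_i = Random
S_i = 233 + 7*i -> [233, 240, 247, 254, 261]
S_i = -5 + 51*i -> [-5, 46, 97, 148, 199]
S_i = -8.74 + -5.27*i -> [-8.74, -14.01, -19.28, -24.55, -29.82]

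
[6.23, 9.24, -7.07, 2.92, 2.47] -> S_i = Random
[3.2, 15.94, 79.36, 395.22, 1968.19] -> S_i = 3.20*4.98^i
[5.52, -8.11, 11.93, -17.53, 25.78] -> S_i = 5.52*(-1.47)^i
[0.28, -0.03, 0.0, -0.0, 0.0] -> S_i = 0.28*(-0.12)^i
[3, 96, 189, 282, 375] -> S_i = 3 + 93*i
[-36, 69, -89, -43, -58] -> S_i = Random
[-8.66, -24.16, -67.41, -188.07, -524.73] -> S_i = -8.66*2.79^i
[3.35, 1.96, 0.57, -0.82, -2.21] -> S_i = 3.35 + -1.39*i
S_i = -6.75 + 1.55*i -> [-6.75, -5.2, -3.65, -2.1, -0.55]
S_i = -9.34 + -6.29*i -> [-9.34, -15.63, -21.92, -28.21, -34.5]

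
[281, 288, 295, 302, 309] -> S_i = 281 + 7*i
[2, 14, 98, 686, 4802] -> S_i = 2*7^i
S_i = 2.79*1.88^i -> [2.79, 5.25, 9.86, 18.54, 34.85]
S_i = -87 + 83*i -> [-87, -4, 79, 162, 245]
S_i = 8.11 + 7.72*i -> [8.11, 15.83, 23.55, 31.27, 38.99]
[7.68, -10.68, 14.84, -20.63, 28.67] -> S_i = 7.68*(-1.39)^i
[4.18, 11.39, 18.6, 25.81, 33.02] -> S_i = 4.18 + 7.21*i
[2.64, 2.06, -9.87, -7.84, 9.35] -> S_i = Random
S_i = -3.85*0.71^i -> [-3.85, -2.73, -1.94, -1.38, -0.98]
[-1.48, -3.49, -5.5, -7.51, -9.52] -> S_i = -1.48 + -2.01*i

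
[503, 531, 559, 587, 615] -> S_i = 503 + 28*i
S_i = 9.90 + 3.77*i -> [9.9, 13.67, 17.44, 21.21, 24.98]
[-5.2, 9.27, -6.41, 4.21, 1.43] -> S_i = Random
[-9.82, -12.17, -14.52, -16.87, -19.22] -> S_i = -9.82 + -2.35*i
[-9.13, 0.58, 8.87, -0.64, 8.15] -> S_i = Random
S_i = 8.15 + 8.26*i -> [8.15, 16.41, 24.67, 32.93, 41.19]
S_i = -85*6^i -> [-85, -510, -3060, -18360, -110160]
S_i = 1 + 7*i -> [1, 8, 15, 22, 29]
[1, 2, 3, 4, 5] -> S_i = 1 + 1*i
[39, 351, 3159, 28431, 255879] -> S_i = 39*9^i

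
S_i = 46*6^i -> [46, 276, 1656, 9936, 59616]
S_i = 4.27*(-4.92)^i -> [4.27, -21.01, 103.36, -508.54, 2502.01]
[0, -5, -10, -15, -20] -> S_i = 0 + -5*i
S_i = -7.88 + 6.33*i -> [-7.88, -1.55, 4.78, 11.11, 17.44]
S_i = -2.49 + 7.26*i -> [-2.49, 4.77, 12.03, 19.29, 26.55]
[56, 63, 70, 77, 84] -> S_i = 56 + 7*i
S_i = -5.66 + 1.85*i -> [-5.66, -3.81, -1.96, -0.11, 1.74]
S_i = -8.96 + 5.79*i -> [-8.96, -3.17, 2.62, 8.41, 14.2]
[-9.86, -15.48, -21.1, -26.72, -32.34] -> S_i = -9.86 + -5.62*i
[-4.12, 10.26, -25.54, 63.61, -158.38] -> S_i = -4.12*(-2.49)^i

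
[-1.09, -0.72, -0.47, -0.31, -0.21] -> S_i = -1.09*0.66^i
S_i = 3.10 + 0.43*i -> [3.1, 3.53, 3.96, 4.39, 4.82]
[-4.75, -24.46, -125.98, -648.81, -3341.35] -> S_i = -4.75*5.15^i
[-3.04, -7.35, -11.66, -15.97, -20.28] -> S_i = -3.04 + -4.31*i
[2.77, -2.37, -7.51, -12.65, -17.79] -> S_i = 2.77 + -5.14*i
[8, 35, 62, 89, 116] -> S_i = 8 + 27*i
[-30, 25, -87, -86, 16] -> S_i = Random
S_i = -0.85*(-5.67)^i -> [-0.85, 4.82, -27.33, 154.94, -878.52]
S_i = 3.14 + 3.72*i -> [3.14, 6.86, 10.58, 14.3, 18.02]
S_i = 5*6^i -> [5, 30, 180, 1080, 6480]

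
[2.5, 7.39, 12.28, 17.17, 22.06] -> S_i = 2.50 + 4.89*i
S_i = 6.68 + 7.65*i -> [6.68, 14.33, 21.98, 29.63, 37.28]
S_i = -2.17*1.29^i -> [-2.17, -2.8, -3.61, -4.66, -6.01]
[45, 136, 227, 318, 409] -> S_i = 45 + 91*i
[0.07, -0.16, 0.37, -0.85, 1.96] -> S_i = 0.07*(-2.30)^i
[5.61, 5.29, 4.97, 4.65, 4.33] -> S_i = 5.61 + -0.32*i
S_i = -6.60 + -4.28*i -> [-6.6, -10.88, -15.16, -19.44, -23.72]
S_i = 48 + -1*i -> [48, 47, 46, 45, 44]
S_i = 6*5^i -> [6, 30, 150, 750, 3750]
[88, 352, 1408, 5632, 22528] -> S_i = 88*4^i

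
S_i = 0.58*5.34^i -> [0.58, 3.1, 16.54, 88.32, 471.62]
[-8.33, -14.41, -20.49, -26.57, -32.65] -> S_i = -8.33 + -6.08*i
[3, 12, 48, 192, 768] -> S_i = 3*4^i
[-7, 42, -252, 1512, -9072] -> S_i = -7*-6^i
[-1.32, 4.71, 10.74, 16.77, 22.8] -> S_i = -1.32 + 6.03*i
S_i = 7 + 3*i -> [7, 10, 13, 16, 19]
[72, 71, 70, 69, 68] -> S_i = 72 + -1*i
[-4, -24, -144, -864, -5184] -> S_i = -4*6^i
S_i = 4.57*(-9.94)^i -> [4.57, -45.43, 451.53, -4488.23, 44613.03]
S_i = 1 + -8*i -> [1, -7, -15, -23, -31]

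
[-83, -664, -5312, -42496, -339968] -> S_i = -83*8^i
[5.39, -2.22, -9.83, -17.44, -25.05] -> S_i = 5.39 + -7.61*i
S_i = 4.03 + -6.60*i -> [4.03, -2.57, -9.17, -15.77, -22.37]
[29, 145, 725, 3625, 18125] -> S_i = 29*5^i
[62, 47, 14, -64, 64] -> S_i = Random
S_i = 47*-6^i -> [47, -282, 1692, -10152, 60912]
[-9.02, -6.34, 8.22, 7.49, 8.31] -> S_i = Random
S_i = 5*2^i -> [5, 10, 20, 40, 80]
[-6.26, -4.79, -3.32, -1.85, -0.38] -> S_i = -6.26 + 1.47*i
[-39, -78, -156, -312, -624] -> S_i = -39*2^i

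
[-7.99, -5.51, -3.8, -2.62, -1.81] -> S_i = -7.99*0.69^i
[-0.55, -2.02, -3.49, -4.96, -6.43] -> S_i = -0.55 + -1.47*i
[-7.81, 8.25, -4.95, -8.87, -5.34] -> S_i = Random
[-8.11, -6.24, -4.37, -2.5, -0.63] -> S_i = -8.11 + 1.87*i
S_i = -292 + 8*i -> [-292, -284, -276, -268, -260]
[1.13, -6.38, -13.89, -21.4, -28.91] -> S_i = 1.13 + -7.51*i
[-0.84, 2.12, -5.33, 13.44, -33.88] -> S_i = -0.84*(-2.52)^i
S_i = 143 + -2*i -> [143, 141, 139, 137, 135]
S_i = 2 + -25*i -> [2, -23, -48, -73, -98]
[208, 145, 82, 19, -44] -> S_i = 208 + -63*i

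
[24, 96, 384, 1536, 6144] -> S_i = 24*4^i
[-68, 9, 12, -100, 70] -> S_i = Random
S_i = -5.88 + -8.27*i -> [-5.88, -14.15, -22.42, -30.69, -38.96]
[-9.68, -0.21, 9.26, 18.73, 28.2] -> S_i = -9.68 + 9.47*i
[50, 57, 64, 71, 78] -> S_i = 50 + 7*i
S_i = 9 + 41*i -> [9, 50, 91, 132, 173]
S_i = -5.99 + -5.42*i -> [-5.99, -11.41, -16.83, -22.25, -27.67]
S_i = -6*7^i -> [-6, -42, -294, -2058, -14406]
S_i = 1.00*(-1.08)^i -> [1.0, -1.08, 1.17, -1.26, 1.36]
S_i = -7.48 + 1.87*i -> [-7.48, -5.61, -3.74, -1.87, 0.0]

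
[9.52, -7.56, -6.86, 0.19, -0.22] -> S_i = Random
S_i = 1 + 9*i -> [1, 10, 19, 28, 37]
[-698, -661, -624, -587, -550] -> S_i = -698 + 37*i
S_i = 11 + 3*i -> [11, 14, 17, 20, 23]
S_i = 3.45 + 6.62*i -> [3.45, 10.07, 16.69, 23.31, 29.93]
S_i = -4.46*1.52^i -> [-4.46, -6.78, -10.3, -15.66, -23.81]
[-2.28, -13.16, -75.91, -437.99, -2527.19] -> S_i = -2.28*5.77^i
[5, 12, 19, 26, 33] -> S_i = 5 + 7*i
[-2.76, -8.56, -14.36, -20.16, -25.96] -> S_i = -2.76 + -5.80*i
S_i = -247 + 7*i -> [-247, -240, -233, -226, -219]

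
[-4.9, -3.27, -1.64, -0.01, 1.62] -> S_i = -4.90 + 1.63*i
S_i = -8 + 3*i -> [-8, -5, -2, 1, 4]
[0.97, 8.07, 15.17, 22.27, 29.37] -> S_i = 0.97 + 7.10*i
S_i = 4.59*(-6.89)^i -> [4.59, -31.63, 217.9, -1501.31, 10344.03]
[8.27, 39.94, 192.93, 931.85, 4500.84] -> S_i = 8.27*4.83^i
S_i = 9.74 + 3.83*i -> [9.74, 13.57, 17.4, 21.23, 25.06]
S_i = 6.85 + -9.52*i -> [6.85, -2.67, -12.19, -21.71, -31.23]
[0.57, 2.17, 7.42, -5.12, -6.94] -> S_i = Random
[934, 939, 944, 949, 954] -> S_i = 934 + 5*i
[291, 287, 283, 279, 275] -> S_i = 291 + -4*i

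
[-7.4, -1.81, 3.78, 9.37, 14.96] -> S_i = -7.40 + 5.59*i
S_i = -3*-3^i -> [-3, 9, -27, 81, -243]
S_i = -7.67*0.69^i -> [-7.67, -5.29, -3.65, -2.52, -1.74]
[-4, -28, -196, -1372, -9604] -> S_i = -4*7^i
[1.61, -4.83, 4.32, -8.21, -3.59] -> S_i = Random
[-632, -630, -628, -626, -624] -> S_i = -632 + 2*i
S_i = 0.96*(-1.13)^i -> [0.96, -1.08, 1.23, -1.39, 1.57]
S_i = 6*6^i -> [6, 36, 216, 1296, 7776]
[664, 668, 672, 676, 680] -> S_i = 664 + 4*i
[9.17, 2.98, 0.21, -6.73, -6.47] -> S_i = Random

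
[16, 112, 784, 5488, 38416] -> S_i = 16*7^i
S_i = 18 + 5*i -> [18, 23, 28, 33, 38]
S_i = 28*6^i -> [28, 168, 1008, 6048, 36288]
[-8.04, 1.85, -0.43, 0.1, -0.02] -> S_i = -8.04*(-0.23)^i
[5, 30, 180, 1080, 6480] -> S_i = 5*6^i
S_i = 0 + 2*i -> [0, 2, 4, 6, 8]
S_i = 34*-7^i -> [34, -238, 1666, -11662, 81634]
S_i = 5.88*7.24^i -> [5.88, 42.57, 308.22, 2231.48, 16155.92]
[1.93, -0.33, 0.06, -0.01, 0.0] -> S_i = 1.93*(-0.17)^i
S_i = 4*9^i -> [4, 36, 324, 2916, 26244]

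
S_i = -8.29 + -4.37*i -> [-8.29, -12.66, -17.03, -21.4, -25.77]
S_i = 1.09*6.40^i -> [1.09, 6.98, 44.65, 285.74, 1828.72]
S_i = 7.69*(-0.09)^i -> [7.69, -0.69, 0.06, -0.01, 0.0]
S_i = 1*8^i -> [1, 8, 64, 512, 4096]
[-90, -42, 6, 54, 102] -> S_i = -90 + 48*i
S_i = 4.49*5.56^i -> [4.49, 24.96, 138.8, 771.74, 4290.87]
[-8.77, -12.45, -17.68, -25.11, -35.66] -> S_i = -8.77*1.42^i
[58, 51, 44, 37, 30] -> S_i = 58 + -7*i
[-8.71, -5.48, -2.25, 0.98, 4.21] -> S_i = -8.71 + 3.23*i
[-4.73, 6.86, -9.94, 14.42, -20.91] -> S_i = -4.73*(-1.45)^i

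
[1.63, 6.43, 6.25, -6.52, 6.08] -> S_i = Random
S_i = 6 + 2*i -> [6, 8, 10, 12, 14]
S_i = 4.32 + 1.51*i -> [4.32, 5.83, 7.34, 8.85, 10.36]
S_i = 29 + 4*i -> [29, 33, 37, 41, 45]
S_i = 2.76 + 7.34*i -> [2.76, 10.1, 17.44, 24.78, 32.12]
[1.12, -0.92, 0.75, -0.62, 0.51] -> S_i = 1.12*(-0.82)^i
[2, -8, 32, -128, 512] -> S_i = 2*-4^i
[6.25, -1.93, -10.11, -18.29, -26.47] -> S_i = 6.25 + -8.18*i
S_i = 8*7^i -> [8, 56, 392, 2744, 19208]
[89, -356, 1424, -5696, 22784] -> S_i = 89*-4^i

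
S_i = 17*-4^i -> [17, -68, 272, -1088, 4352]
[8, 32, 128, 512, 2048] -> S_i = 8*4^i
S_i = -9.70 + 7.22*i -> [-9.7, -2.48, 4.74, 11.96, 19.18]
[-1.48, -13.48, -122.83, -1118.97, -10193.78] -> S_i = -1.48*9.11^i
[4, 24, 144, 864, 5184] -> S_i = 4*6^i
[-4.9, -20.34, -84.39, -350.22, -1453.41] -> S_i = -4.90*4.15^i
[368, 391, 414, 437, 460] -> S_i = 368 + 23*i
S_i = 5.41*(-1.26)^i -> [5.41, -6.82, 8.59, -10.82, 13.64]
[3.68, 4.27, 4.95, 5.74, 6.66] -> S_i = 3.68*1.16^i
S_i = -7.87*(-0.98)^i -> [-7.87, 7.71, -7.56, 7.41, -7.26]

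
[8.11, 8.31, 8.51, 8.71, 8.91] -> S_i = 8.11 + 0.20*i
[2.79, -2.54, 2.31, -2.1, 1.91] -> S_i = 2.79*(-0.91)^i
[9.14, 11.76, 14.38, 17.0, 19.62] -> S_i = 9.14 + 2.62*i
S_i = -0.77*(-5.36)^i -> [-0.77, 4.13, -22.12, 118.57, -635.55]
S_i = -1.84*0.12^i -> [-1.84, -0.22, -0.03, -0.0, -0.0]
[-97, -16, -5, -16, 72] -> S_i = Random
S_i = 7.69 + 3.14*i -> [7.69, 10.83, 13.97, 17.11, 20.25]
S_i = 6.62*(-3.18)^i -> [6.62, -21.05, 66.94, -212.88, 676.97]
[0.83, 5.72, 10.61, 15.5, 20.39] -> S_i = 0.83 + 4.89*i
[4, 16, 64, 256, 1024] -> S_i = 4*4^i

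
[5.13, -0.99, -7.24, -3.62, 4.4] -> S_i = Random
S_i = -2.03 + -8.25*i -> [-2.03, -10.28, -18.53, -26.78, -35.03]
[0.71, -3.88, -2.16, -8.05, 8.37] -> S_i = Random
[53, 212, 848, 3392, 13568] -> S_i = 53*4^i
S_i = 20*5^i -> [20, 100, 500, 2500, 12500]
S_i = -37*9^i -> [-37, -333, -2997, -26973, -242757]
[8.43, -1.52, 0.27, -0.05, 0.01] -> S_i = 8.43*(-0.18)^i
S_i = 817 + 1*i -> [817, 818, 819, 820, 821]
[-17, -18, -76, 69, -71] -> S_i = Random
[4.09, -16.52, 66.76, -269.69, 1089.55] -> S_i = 4.09*(-4.04)^i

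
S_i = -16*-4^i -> [-16, 64, -256, 1024, -4096]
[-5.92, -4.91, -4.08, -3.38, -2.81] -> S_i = -5.92*0.83^i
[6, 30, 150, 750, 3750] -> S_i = 6*5^i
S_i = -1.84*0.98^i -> [-1.84, -1.8, -1.77, -1.73, -1.7]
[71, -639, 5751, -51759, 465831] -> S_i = 71*-9^i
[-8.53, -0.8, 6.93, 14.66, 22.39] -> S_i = -8.53 + 7.73*i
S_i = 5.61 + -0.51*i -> [5.61, 5.1, 4.59, 4.08, 3.57]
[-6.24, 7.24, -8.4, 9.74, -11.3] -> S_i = -6.24*(-1.16)^i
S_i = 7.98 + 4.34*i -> [7.98, 12.32, 16.66, 21.0, 25.34]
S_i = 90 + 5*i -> [90, 95, 100, 105, 110]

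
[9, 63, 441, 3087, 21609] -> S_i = 9*7^i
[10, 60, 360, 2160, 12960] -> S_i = 10*6^i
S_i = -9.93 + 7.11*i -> [-9.93, -2.82, 4.29, 11.4, 18.51]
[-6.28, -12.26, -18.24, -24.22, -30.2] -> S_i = -6.28 + -5.98*i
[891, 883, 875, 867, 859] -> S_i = 891 + -8*i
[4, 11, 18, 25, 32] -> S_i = 4 + 7*i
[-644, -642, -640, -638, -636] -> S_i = -644 + 2*i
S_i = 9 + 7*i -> [9, 16, 23, 30, 37]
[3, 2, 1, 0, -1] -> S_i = 3 + -1*i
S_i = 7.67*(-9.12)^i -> [7.67, -69.95, 637.95, -5818.08, 53060.91]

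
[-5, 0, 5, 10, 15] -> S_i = -5 + 5*i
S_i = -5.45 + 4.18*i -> [-5.45, -1.27, 2.91, 7.09, 11.27]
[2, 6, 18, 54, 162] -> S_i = 2*3^i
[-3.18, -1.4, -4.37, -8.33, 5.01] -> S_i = Random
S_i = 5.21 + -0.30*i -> [5.21, 4.91, 4.61, 4.31, 4.01]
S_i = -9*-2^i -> [-9, 18, -36, 72, -144]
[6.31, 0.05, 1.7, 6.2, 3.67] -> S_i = Random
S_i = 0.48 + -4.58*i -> [0.48, -4.1, -8.68, -13.26, -17.84]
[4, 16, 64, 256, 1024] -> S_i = 4*4^i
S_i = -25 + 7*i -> [-25, -18, -11, -4, 3]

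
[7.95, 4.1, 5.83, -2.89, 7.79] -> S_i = Random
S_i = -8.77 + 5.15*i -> [-8.77, -3.62, 1.53, 6.68, 11.83]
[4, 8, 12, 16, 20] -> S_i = 4 + 4*i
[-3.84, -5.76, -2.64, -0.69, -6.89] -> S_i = Random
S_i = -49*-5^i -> [-49, 245, -1225, 6125, -30625]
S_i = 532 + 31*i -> [532, 563, 594, 625, 656]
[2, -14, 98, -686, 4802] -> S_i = 2*-7^i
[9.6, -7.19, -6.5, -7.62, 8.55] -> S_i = Random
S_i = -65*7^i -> [-65, -455, -3185, -22295, -156065]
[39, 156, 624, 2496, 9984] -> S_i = 39*4^i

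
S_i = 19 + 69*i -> [19, 88, 157, 226, 295]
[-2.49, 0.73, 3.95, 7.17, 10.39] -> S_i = -2.49 + 3.22*i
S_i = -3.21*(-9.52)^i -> [-3.21, 30.56, -290.92, 2769.59, -26366.52]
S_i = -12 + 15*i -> [-12, 3, 18, 33, 48]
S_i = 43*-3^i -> [43, -129, 387, -1161, 3483]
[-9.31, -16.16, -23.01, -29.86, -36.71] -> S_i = -9.31 + -6.85*i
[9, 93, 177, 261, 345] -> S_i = 9 + 84*i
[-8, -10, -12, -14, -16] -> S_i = -8 + -2*i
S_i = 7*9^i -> [7, 63, 567, 5103, 45927]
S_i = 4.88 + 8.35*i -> [4.88, 13.23, 21.58, 29.93, 38.28]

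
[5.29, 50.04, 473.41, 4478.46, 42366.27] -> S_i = 5.29*9.46^i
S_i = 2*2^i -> [2, 4, 8, 16, 32]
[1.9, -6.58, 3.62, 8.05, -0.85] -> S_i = Random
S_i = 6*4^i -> [6, 24, 96, 384, 1536]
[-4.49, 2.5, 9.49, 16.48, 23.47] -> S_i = -4.49 + 6.99*i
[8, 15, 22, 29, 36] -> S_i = 8 + 7*i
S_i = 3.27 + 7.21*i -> [3.27, 10.48, 17.69, 24.9, 32.11]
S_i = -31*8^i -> [-31, -248, -1984, -15872, -126976]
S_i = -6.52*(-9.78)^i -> [-6.52, 63.77, -623.63, 6099.08, -59648.98]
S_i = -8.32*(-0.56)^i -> [-8.32, 4.66, -2.61, 1.46, -0.82]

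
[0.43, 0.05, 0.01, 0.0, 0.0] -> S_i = 0.43*0.12^i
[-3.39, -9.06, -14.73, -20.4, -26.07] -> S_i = -3.39 + -5.67*i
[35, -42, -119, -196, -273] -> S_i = 35 + -77*i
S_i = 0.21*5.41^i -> [0.21, 1.14, 6.15, 33.25, 179.89]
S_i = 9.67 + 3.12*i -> [9.67, 12.79, 15.91, 19.03, 22.15]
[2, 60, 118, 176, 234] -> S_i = 2 + 58*i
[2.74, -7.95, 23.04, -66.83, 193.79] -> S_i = 2.74*(-2.90)^i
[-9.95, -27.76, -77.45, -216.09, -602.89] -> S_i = -9.95*2.79^i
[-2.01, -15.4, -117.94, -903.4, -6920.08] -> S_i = -2.01*7.66^i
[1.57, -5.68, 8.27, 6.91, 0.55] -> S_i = Random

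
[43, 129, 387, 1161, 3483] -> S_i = 43*3^i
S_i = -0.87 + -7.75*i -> [-0.87, -8.62, -16.37, -24.12, -31.87]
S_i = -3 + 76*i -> [-3, 73, 149, 225, 301]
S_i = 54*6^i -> [54, 324, 1944, 11664, 69984]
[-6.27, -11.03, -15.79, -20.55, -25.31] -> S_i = -6.27 + -4.76*i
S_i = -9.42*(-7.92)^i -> [-9.42, 74.61, -590.88, 4679.79, -37063.94]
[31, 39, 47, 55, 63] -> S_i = 31 + 8*i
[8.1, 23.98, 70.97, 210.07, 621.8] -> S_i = 8.10*2.96^i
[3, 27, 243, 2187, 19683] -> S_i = 3*9^i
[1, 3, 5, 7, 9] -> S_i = 1 + 2*i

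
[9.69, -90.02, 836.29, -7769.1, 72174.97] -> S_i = 9.69*(-9.29)^i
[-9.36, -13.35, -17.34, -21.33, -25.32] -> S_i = -9.36 + -3.99*i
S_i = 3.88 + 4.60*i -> [3.88, 8.48, 13.08, 17.68, 22.28]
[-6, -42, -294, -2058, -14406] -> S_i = -6*7^i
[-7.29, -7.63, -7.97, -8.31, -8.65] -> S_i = -7.29 + -0.34*i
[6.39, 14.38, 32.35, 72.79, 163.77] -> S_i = 6.39*2.25^i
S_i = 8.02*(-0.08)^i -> [8.02, -0.64, 0.05, -0.0, 0.0]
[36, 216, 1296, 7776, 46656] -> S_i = 36*6^i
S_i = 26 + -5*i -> [26, 21, 16, 11, 6]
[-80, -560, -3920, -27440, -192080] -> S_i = -80*7^i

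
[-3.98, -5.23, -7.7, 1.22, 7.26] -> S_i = Random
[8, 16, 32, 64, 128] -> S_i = 8*2^i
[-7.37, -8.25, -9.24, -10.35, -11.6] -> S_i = -7.37*1.12^i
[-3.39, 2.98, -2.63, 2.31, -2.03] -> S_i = -3.39*(-0.88)^i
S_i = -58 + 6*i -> [-58, -52, -46, -40, -34]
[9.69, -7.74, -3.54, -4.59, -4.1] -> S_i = Random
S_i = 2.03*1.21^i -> [2.03, 2.46, 2.97, 3.6, 4.35]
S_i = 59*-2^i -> [59, -118, 236, -472, 944]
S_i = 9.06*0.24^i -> [9.06, 2.17, 0.52, 0.13, 0.03]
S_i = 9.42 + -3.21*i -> [9.42, 6.21, 3.0, -0.21, -3.42]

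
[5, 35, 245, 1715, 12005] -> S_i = 5*7^i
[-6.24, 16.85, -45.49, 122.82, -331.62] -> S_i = -6.24*(-2.70)^i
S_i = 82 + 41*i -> [82, 123, 164, 205, 246]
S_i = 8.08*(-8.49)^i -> [8.08, -68.6, 582.41, -4944.64, 41979.97]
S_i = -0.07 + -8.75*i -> [-0.07, -8.82, -17.57, -26.32, -35.07]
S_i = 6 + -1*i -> [6, 5, 4, 3, 2]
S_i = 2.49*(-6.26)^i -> [2.49, -15.59, 97.58, -610.83, 3823.81]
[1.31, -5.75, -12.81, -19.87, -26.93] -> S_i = 1.31 + -7.06*i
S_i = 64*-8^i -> [64, -512, 4096, -32768, 262144]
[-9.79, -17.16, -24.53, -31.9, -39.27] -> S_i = -9.79 + -7.37*i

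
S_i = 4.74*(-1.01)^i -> [4.74, -4.79, 4.84, -4.88, 4.93]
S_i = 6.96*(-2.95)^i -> [6.96, -20.53, 60.57, -178.68, 527.11]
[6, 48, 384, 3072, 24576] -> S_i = 6*8^i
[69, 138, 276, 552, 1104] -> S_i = 69*2^i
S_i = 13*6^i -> [13, 78, 468, 2808, 16848]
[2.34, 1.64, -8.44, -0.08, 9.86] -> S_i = Random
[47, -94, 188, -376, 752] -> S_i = 47*-2^i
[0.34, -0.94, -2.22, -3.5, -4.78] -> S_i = 0.34 + -1.28*i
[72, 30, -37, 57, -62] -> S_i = Random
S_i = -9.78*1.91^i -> [-9.78, -18.68, -35.68, -68.15, -130.16]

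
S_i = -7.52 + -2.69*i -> [-7.52, -10.21, -12.9, -15.59, -18.28]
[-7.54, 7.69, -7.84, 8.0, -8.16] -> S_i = -7.54*(-1.02)^i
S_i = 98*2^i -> [98, 196, 392, 784, 1568]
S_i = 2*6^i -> [2, 12, 72, 432, 2592]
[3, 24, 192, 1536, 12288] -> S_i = 3*8^i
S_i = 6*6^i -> [6, 36, 216, 1296, 7776]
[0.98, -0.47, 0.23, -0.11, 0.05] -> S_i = 0.98*(-0.48)^i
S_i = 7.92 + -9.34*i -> [7.92, -1.42, -10.76, -20.1, -29.44]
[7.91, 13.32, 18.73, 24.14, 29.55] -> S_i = 7.91 + 5.41*i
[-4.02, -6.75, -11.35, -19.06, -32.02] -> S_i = -4.02*1.68^i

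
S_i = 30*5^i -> [30, 150, 750, 3750, 18750]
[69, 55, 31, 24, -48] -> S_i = Random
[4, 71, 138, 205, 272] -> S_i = 4 + 67*i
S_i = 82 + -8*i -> [82, 74, 66, 58, 50]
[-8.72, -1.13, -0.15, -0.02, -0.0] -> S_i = -8.72*0.13^i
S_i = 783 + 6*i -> [783, 789, 795, 801, 807]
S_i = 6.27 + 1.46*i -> [6.27, 7.73, 9.19, 10.65, 12.11]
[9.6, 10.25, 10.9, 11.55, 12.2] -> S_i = 9.60 + 0.65*i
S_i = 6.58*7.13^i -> [6.58, 46.92, 334.51, 2385.03, 17005.29]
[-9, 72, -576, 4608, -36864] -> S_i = -9*-8^i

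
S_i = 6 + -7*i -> [6, -1, -8, -15, -22]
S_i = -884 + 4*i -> [-884, -880, -876, -872, -868]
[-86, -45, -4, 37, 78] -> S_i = -86 + 41*i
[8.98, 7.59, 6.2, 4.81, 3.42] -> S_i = 8.98 + -1.39*i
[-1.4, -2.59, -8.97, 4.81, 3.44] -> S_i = Random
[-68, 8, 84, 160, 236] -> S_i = -68 + 76*i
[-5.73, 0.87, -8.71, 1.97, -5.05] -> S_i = Random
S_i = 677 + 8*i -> [677, 685, 693, 701, 709]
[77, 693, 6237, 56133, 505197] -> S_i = 77*9^i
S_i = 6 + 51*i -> [6, 57, 108, 159, 210]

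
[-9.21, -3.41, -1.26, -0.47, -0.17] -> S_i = -9.21*0.37^i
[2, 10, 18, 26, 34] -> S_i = 2 + 8*i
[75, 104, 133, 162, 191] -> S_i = 75 + 29*i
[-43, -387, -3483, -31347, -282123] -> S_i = -43*9^i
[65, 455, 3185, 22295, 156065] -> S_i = 65*7^i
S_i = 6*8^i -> [6, 48, 384, 3072, 24576]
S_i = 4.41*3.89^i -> [4.41, 17.15, 66.73, 259.59, 1009.8]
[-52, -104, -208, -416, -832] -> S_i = -52*2^i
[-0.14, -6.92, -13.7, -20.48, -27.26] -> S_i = -0.14 + -6.78*i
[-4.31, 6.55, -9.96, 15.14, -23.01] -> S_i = -4.31*(-1.52)^i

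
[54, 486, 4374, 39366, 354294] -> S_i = 54*9^i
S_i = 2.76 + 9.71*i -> [2.76, 12.47, 22.18, 31.89, 41.6]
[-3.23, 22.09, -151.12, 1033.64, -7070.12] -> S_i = -3.23*(-6.84)^i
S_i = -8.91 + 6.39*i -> [-8.91, -2.52, 3.87, 10.26, 16.65]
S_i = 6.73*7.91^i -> [6.73, 53.23, 421.08, 3330.77, 26346.38]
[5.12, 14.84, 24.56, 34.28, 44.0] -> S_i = 5.12 + 9.72*i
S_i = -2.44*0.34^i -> [-2.44, -0.83, -0.28, -0.1, -0.03]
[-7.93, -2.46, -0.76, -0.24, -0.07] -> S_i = -7.93*0.31^i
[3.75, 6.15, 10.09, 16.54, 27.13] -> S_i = 3.75*1.64^i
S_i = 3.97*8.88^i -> [3.97, 35.25, 313.05, 2779.9, 24685.53]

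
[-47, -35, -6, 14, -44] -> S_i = Random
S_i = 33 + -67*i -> [33, -34, -101, -168, -235]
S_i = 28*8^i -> [28, 224, 1792, 14336, 114688]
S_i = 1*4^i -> [1, 4, 16, 64, 256]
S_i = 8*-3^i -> [8, -24, 72, -216, 648]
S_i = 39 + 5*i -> [39, 44, 49, 54, 59]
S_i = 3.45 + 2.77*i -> [3.45, 6.22, 8.99, 11.76, 14.53]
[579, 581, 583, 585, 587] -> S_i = 579 + 2*i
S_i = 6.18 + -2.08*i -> [6.18, 4.1, 2.02, -0.06, -2.14]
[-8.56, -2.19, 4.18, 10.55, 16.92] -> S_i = -8.56 + 6.37*i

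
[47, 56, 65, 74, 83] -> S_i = 47 + 9*i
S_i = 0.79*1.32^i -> [0.79, 1.04, 1.38, 1.82, 2.4]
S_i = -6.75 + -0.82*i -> [-6.75, -7.57, -8.39, -9.21, -10.03]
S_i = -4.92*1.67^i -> [-4.92, -8.22, -13.72, -22.91, -38.27]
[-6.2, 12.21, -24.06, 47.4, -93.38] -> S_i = -6.20*(-1.97)^i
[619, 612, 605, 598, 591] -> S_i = 619 + -7*i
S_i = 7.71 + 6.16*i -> [7.71, 13.87, 20.03, 26.19, 32.35]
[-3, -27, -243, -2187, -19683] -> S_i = -3*9^i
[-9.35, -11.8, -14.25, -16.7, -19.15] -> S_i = -9.35 + -2.45*i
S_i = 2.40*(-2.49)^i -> [2.4, -5.98, 14.88, -37.05, 92.26]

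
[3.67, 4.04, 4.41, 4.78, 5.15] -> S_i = 3.67 + 0.37*i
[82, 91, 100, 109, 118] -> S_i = 82 + 9*i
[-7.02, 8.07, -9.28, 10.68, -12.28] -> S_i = -7.02*(-1.15)^i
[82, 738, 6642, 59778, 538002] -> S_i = 82*9^i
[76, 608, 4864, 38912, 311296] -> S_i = 76*8^i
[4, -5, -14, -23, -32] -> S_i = 4 + -9*i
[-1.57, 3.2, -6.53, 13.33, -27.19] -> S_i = -1.57*(-2.04)^i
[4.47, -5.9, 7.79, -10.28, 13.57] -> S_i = 4.47*(-1.32)^i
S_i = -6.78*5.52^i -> [-6.78, -37.43, -206.59, -1140.37, -6294.86]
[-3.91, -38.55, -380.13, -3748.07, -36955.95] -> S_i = -3.91*9.86^i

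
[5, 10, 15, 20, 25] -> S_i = 5 + 5*i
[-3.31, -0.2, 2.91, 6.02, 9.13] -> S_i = -3.31 + 3.11*i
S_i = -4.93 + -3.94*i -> [-4.93, -8.87, -12.81, -16.75, -20.69]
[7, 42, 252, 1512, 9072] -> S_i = 7*6^i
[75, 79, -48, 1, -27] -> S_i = Random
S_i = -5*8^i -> [-5, -40, -320, -2560, -20480]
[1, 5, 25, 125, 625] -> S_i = 1*5^i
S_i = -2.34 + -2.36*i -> [-2.34, -4.7, -7.06, -9.42, -11.78]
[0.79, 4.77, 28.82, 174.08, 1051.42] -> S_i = 0.79*6.04^i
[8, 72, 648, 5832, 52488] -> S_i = 8*9^i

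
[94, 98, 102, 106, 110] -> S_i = 94 + 4*i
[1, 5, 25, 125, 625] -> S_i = 1*5^i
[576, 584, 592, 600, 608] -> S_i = 576 + 8*i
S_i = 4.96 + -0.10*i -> [4.96, 4.86, 4.76, 4.66, 4.56]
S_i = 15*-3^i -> [15, -45, 135, -405, 1215]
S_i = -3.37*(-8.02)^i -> [-3.37, 27.03, -216.76, 1738.41, -13942.07]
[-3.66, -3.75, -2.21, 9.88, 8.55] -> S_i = Random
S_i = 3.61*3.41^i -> [3.61, 12.31, 41.98, 143.14, 488.12]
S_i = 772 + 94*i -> [772, 866, 960, 1054, 1148]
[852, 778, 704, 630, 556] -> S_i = 852 + -74*i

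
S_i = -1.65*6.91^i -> [-1.65, -11.4, -78.78, -544.4, -3761.8]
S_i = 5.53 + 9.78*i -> [5.53, 15.31, 25.09, 34.87, 44.65]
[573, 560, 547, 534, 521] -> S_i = 573 + -13*i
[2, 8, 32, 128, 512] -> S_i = 2*4^i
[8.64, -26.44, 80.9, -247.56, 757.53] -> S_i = 8.64*(-3.06)^i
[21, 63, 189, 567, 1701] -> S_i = 21*3^i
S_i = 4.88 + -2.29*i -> [4.88, 2.59, 0.3, -1.99, -4.28]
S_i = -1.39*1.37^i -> [-1.39, -1.9, -2.61, -3.57, -4.9]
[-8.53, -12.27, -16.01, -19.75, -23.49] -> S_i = -8.53 + -3.74*i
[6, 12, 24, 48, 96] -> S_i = 6*2^i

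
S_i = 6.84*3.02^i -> [6.84, 20.66, 62.38, 188.4, 568.96]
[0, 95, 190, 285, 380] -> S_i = 0 + 95*i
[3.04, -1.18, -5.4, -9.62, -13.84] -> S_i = 3.04 + -4.22*i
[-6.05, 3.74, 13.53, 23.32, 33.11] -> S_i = -6.05 + 9.79*i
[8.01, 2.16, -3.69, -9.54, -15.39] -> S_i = 8.01 + -5.85*i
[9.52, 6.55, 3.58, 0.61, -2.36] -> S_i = 9.52 + -2.97*i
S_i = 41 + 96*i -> [41, 137, 233, 329, 425]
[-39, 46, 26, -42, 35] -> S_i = Random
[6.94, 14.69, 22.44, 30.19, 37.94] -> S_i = 6.94 + 7.75*i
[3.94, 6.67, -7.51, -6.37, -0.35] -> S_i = Random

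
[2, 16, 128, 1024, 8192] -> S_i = 2*8^i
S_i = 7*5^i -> [7, 35, 175, 875, 4375]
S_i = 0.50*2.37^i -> [0.5, 1.18, 2.81, 6.66, 15.77]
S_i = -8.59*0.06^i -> [-8.59, -0.52, -0.03, -0.0, -0.0]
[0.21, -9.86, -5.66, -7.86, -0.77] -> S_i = Random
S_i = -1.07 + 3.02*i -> [-1.07, 1.95, 4.97, 7.99, 11.01]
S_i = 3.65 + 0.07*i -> [3.65, 3.72, 3.79, 3.86, 3.93]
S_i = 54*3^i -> [54, 162, 486, 1458, 4374]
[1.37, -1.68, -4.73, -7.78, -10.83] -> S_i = 1.37 + -3.05*i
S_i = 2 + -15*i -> [2, -13, -28, -43, -58]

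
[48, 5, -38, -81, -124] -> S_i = 48 + -43*i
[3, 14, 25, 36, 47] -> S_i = 3 + 11*i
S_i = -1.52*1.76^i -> [-1.52, -2.68, -4.71, -8.29, -14.58]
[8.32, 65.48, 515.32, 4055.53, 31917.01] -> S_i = 8.32*7.87^i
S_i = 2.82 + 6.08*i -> [2.82, 8.9, 14.98, 21.06, 27.14]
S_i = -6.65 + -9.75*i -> [-6.65, -16.4, -26.15, -35.9, -45.65]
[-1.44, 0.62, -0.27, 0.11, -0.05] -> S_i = -1.44*(-0.43)^i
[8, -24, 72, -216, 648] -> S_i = 8*-3^i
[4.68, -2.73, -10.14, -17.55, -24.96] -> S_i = 4.68 + -7.41*i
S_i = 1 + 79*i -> [1, 80, 159, 238, 317]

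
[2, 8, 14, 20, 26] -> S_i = 2 + 6*i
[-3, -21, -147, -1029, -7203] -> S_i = -3*7^i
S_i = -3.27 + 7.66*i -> [-3.27, 4.39, 12.05, 19.71, 27.37]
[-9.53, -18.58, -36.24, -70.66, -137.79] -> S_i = -9.53*1.95^i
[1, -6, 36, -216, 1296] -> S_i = 1*-6^i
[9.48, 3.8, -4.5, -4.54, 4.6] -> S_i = Random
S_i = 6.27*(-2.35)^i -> [6.27, -14.73, 34.63, -81.37, 191.22]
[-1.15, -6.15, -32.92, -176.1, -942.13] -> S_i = -1.15*5.35^i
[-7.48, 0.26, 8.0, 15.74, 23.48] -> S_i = -7.48 + 7.74*i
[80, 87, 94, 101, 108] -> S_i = 80 + 7*i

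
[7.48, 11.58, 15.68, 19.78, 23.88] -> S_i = 7.48 + 4.10*i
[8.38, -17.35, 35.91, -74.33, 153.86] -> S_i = 8.38*(-2.07)^i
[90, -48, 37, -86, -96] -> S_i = Random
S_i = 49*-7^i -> [49, -343, 2401, -16807, 117649]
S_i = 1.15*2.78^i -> [1.15, 3.2, 8.89, 24.71, 68.69]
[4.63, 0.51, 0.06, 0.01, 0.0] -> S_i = 4.63*0.11^i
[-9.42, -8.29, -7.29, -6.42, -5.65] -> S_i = -9.42*0.88^i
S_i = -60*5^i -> [-60, -300, -1500, -7500, -37500]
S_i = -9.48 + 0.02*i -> [-9.48, -9.46, -9.44, -9.42, -9.4]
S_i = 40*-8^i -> [40, -320, 2560, -20480, 163840]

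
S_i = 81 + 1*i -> [81, 82, 83, 84, 85]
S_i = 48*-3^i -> [48, -144, 432, -1296, 3888]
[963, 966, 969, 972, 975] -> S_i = 963 + 3*i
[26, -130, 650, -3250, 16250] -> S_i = 26*-5^i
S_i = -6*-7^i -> [-6, 42, -294, 2058, -14406]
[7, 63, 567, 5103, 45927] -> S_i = 7*9^i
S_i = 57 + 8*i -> [57, 65, 73, 81, 89]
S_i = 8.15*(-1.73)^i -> [8.15, -14.1, 24.39, -42.2, 73.0]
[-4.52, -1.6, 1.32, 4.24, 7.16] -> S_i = -4.52 + 2.92*i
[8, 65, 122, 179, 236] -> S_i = 8 + 57*i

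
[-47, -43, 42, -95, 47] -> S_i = Random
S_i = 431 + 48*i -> [431, 479, 527, 575, 623]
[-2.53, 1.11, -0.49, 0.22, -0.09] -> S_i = -2.53*(-0.44)^i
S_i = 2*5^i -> [2, 10, 50, 250, 1250]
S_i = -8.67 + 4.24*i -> [-8.67, -4.43, -0.19, 4.05, 8.29]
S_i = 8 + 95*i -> [8, 103, 198, 293, 388]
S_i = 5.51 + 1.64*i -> [5.51, 7.15, 8.79, 10.43, 12.07]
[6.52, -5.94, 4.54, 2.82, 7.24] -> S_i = Random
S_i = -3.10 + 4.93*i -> [-3.1, 1.83, 6.76, 11.69, 16.62]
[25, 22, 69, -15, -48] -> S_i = Random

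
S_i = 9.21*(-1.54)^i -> [9.21, -14.18, 21.84, -33.64, 51.8]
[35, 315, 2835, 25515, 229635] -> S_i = 35*9^i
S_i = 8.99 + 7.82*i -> [8.99, 16.81, 24.63, 32.45, 40.27]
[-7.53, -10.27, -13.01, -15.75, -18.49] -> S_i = -7.53 + -2.74*i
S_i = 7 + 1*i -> [7, 8, 9, 10, 11]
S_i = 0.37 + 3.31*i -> [0.37, 3.68, 6.99, 10.3, 13.61]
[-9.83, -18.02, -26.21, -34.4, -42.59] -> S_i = -9.83 + -8.19*i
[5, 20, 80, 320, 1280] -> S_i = 5*4^i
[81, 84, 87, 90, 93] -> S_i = 81 + 3*i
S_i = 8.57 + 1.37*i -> [8.57, 9.94, 11.31, 12.68, 14.05]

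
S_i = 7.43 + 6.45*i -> [7.43, 13.88, 20.33, 26.78, 33.23]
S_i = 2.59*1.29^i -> [2.59, 3.34, 4.31, 5.56, 7.17]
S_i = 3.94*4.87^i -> [3.94, 19.19, 93.44, 455.08, 2216.22]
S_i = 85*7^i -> [85, 595, 4165, 29155, 204085]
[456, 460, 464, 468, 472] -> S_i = 456 + 4*i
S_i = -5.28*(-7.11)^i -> [-5.28, 37.54, -266.92, 1897.77, -13493.12]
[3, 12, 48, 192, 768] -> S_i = 3*4^i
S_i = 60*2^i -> [60, 120, 240, 480, 960]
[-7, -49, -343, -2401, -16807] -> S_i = -7*7^i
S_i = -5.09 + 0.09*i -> [-5.09, -5.0, -4.91, -4.82, -4.73]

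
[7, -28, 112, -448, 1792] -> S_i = 7*-4^i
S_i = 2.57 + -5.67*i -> [2.57, -3.1, -8.77, -14.44, -20.11]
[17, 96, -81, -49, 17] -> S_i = Random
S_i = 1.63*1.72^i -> [1.63, 2.8, 4.82, 8.29, 14.27]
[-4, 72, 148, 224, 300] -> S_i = -4 + 76*i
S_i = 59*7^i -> [59, 413, 2891, 20237, 141659]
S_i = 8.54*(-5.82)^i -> [8.54, -49.7, 289.27, -1683.55, 9798.28]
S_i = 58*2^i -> [58, 116, 232, 464, 928]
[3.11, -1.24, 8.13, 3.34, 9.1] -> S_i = Random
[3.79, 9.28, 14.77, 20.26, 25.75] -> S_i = 3.79 + 5.49*i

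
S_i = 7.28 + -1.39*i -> [7.28, 5.89, 4.5, 3.11, 1.72]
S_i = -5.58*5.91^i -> [-5.58, -32.98, -194.9, -1151.85, -6807.44]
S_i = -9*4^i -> [-9, -36, -144, -576, -2304]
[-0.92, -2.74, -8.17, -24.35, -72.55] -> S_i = -0.92*2.98^i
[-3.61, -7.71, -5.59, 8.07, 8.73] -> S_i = Random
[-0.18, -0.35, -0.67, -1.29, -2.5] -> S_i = -0.18*1.93^i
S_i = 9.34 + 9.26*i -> [9.34, 18.6, 27.86, 37.12, 46.38]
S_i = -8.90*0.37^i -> [-8.9, -3.29, -1.22, -0.45, -0.17]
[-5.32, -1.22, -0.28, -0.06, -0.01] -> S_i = -5.32*0.23^i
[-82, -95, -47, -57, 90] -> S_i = Random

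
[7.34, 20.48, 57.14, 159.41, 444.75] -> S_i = 7.34*2.79^i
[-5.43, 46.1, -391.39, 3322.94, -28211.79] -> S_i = -5.43*(-8.49)^i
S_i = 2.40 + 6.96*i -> [2.4, 9.36, 16.32, 23.28, 30.24]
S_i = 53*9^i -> [53, 477, 4293, 38637, 347733]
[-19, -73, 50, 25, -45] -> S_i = Random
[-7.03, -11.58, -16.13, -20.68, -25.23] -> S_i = -7.03 + -4.55*i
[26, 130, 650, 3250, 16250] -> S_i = 26*5^i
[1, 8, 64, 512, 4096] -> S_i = 1*8^i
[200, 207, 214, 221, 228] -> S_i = 200 + 7*i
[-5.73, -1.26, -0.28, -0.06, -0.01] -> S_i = -5.73*0.22^i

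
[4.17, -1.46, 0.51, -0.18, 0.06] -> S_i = 4.17*(-0.35)^i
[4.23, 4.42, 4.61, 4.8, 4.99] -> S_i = 4.23 + 0.19*i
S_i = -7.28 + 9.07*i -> [-7.28, 1.79, 10.86, 19.93, 29.0]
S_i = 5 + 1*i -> [5, 6, 7, 8, 9]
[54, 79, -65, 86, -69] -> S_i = Random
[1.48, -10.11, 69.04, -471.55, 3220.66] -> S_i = 1.48*(-6.83)^i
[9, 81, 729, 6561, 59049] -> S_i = 9*9^i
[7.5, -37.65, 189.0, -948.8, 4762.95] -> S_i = 7.50*(-5.02)^i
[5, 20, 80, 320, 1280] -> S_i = 5*4^i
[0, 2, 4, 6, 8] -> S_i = 0 + 2*i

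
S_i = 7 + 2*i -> [7, 9, 11, 13, 15]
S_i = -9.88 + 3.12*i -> [-9.88, -6.76, -3.64, -0.52, 2.6]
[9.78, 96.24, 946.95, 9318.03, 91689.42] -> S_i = 9.78*9.84^i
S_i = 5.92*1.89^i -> [5.92, 11.19, 21.15, 39.97, 75.54]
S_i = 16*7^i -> [16, 112, 784, 5488, 38416]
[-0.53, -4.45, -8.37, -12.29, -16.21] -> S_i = -0.53 + -3.92*i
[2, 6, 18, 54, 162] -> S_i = 2*3^i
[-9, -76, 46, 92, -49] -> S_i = Random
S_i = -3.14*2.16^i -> [-3.14, -6.78, -14.65, -31.64, -68.35]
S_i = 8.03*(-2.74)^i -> [8.03, -22.0, 60.29, -165.18, 452.6]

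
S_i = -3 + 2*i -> [-3, -1, 1, 3, 5]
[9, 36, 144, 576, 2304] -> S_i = 9*4^i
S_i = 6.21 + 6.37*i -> [6.21, 12.58, 18.95, 25.32, 31.69]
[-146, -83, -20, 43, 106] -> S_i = -146 + 63*i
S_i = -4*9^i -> [-4, -36, -324, -2916, -26244]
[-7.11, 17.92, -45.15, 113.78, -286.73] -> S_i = -7.11*(-2.52)^i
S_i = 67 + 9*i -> [67, 76, 85, 94, 103]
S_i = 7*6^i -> [7, 42, 252, 1512, 9072]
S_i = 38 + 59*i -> [38, 97, 156, 215, 274]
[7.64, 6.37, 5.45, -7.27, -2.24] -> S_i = Random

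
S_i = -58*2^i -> [-58, -116, -232, -464, -928]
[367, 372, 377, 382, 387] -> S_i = 367 + 5*i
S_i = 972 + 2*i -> [972, 974, 976, 978, 980]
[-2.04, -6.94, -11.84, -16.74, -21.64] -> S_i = -2.04 + -4.90*i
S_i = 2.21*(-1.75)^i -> [2.21, -3.87, 6.77, -11.84, 20.73]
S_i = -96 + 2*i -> [-96, -94, -92, -90, -88]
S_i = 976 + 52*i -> [976, 1028, 1080, 1132, 1184]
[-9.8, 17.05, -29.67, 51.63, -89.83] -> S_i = -9.80*(-1.74)^i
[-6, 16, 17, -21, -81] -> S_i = Random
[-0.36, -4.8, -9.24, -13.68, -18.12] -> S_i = -0.36 + -4.44*i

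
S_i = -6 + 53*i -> [-6, 47, 100, 153, 206]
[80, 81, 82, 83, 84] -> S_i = 80 + 1*i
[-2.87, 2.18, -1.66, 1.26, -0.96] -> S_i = -2.87*(-0.76)^i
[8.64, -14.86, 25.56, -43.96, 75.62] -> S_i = 8.64*(-1.72)^i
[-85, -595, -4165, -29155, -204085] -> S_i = -85*7^i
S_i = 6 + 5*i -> [6, 11, 16, 21, 26]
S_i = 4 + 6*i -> [4, 10, 16, 22, 28]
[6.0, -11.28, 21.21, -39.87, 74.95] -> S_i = 6.00*(-1.88)^i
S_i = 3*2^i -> [3, 6, 12, 24, 48]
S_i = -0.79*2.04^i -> [-0.79, -1.61, -3.29, -6.71, -13.68]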